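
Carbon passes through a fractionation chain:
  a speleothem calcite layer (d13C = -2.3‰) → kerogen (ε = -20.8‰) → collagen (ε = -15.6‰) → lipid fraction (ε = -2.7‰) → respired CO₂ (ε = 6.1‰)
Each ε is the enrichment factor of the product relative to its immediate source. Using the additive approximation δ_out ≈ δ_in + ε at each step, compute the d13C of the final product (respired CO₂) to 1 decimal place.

-35.3‰

step 1: δ ≈ -2.3 + (-20.8) = -23.1‰
step 2: δ ≈ -23.1 + (-15.6) = -38.7‰
step 3: δ ≈ -38.7 + (-2.7) = -41.4‰
step 4: δ ≈ -41.4 + (6.1) = -35.3‰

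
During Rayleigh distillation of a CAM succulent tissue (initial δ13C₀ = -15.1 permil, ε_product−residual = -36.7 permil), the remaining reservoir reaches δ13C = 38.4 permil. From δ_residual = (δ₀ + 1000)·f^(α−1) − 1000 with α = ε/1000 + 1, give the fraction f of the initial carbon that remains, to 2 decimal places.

α − 1 = ε/1000 = -0.0367
(δ_res + 1000)/(δ₀ + 1000) = (38.4 + 1000)/(-15.1 + 1000) = 1038.4/984.9 = 1.054320
f = 1.054320^(1/-0.0367) = exp(ln(1.054320)/-0.0367) = exp(0.05290/-0.0367)
f = exp(-1.4413) = 0.2366

0.24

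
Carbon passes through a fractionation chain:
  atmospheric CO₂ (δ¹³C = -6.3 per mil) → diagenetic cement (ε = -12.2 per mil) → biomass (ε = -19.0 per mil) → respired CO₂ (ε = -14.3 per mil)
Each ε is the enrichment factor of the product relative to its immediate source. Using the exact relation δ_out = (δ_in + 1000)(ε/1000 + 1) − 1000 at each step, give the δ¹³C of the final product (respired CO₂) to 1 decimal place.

-50.8 per mil

step 1: δ = (-6.30 + 1000)·(-12.2/1000 + 1) − 1000 = -18.42 per mil
step 2: δ = (-18.42 + 1000)·(-19.0/1000 + 1) − 1000 = -37.07 per mil
step 3: δ = (-37.07 + 1000)·(-14.3/1000 + 1) − 1000 = -50.84 per mil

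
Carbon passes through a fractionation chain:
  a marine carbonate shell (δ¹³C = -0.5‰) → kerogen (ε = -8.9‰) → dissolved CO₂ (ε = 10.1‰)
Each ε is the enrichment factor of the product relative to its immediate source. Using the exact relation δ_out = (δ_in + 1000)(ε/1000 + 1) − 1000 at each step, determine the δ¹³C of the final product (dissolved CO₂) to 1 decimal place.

0.6‰

step 1: δ = (-0.50 + 1000)·(-8.9/1000 + 1) − 1000 = -9.40‰
step 2: δ = (-9.40 + 1000)·(10.1/1000 + 1) − 1000 = 0.61‰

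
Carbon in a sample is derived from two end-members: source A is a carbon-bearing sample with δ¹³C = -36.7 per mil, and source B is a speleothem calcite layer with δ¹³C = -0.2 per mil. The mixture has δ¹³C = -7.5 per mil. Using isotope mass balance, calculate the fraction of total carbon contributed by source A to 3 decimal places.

δ_mix = f_A·δ_A + (1 − f_A)·δ_B  ⇒  f_A = (δ_mix − δ_B)/(δ_A − δ_B)
f_A = (-7.5 − (-0.2)) / (-36.7 − (-0.2))
f_A = -7.3 / -36.5 = 0.2000

0.200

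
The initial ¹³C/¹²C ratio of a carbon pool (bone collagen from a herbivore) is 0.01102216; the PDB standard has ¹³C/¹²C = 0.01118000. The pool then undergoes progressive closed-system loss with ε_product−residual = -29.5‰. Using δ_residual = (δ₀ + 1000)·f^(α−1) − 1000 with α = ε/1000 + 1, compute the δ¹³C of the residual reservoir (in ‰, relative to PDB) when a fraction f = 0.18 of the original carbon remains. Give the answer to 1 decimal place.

δ₀ = (0.01102216/0.01118000 − 1)×1000 = (0.985882 − 1)×1000 = -14.118‰
α − 1 = ε/1000 = -0.0295
f^(α−1) = 0.18^(-0.0295) = 1.051888
δ_res = (-14.118 + 1000) × 1.051888 − 1000 = 1037.037 − 1000 = 37.04‰

37.0‰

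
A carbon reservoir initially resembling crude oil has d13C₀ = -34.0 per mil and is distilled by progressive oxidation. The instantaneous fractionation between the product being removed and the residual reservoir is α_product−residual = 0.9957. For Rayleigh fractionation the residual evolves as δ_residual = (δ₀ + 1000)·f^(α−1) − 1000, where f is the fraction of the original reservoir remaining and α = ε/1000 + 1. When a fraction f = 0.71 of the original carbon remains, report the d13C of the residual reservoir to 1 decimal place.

Rayleigh residual: δ_res = (δ₀ + 1000)·f^(α−1) − 1000
α − 1 = -0.00430
f^(α−1) = 0.71^(-0.00430) = 1.001474
δ_res = (-34.0 + 1000) × 1.001474 − 1000 = 967.424 − 1000 = -32.58 per mil

-32.6 per mil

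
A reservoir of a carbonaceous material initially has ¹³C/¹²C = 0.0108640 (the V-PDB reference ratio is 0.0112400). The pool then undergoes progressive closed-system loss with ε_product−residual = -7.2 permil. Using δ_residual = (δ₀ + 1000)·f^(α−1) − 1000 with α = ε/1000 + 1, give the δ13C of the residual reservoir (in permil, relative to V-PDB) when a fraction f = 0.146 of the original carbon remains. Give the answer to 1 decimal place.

δ₀ = (0.0108640/0.0112400 − 1)×1000 = (0.966548 − 1)×1000 = -33.452 permil
α − 1 = ε/1000 = -0.0072
f^(α−1) = 0.146^(-0.0072) = 1.013950
δ_res = (-33.452 + 1000) × 1.013950 − 1000 = 980.032 − 1000 = -19.97 permil

-20.0 permil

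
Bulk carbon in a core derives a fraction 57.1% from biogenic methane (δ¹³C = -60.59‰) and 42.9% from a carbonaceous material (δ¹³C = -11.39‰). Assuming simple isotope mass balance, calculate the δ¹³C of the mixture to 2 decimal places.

δ_mix = f_A·δ_A + f_B·δ_B
δ_mix = 0.571 × (-60.59) + 0.429 × (-11.39)
δ_mix = -34.597 + -4.886 = -39.483‰

-39.48‰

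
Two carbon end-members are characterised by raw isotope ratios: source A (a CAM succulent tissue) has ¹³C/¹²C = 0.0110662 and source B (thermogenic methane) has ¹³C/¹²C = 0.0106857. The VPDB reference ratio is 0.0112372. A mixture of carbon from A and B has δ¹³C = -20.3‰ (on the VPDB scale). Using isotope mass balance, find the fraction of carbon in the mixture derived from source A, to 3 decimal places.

0.850

δ_A = (0.0110662/0.0112372 − 1)×1000 = (0.984783 − 1)×1000 = -15.217‰
δ_B = (0.0106857/0.0112372 − 1)×1000 = (0.950922 − 1)×1000 = -49.078‰
f_A = (δ_mix − δ_B)/(δ_A − δ_B) = (-20.3 − (-49.078))/(-15.217 − (-49.078))
f_A = 28.778 / 33.861 = 0.8499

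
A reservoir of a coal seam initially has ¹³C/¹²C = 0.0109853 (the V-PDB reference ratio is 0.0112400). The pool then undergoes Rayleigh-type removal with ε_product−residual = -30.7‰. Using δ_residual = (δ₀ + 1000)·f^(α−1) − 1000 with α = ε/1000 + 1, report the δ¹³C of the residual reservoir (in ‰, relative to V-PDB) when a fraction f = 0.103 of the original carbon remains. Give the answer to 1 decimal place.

δ₀ = (0.0109853/0.0112400 − 1)×1000 = (0.977340 − 1)×1000 = -22.660‰
α − 1 = ε/1000 = -0.0307
f^(α−1) = 0.103^(-0.0307) = 1.072274
δ_res = (-22.660 + 1000) × 1.072274 − 1000 = 1047.976 − 1000 = 47.98‰

48.0‰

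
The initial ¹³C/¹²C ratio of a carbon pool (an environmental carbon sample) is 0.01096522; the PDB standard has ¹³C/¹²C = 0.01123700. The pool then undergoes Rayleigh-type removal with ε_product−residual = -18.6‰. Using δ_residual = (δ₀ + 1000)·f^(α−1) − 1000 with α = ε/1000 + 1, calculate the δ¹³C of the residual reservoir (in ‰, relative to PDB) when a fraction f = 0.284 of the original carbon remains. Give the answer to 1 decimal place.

-1.1‰

δ₀ = (0.01096522/0.01123700 − 1)×1000 = (0.975814 − 1)×1000 = -24.186‰
α − 1 = ε/1000 = -0.0186
f^(α−1) = 0.284^(-0.0186) = 1.023690
δ_res = (-24.186 + 1000) × 1.023690 − 1000 = 998.930 − 1000 = -1.07‰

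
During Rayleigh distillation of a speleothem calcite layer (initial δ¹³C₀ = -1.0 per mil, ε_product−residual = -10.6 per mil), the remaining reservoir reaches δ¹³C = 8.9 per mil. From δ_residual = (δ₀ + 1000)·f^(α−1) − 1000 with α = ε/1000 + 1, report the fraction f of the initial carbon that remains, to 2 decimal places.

α − 1 = ε/1000 = -0.0106
(δ_res + 1000)/(δ₀ + 1000) = (8.9 + 1000)/(-1.0 + 1000) = 1008.9/999.0 = 1.009910
f = 1.009910^(1/-0.0106) = exp(ln(1.009910)/-0.0106) = exp(0.00986/-0.0106)
f = exp(-0.9303) = 0.3944

0.39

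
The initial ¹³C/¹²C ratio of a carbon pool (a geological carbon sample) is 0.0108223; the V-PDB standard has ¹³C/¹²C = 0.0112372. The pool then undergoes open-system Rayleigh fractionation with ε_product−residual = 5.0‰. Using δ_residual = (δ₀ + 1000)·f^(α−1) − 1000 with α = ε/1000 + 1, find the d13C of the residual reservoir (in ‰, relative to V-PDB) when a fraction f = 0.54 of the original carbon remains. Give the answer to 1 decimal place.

δ₀ = (0.0108223/0.0112372 − 1)×1000 = (0.963078 − 1)×1000 = -36.922‰
α − 1 = ε/1000 = 0.0050
f^(α−1) = 0.54^(0.0050) = 0.996924
δ_res = (-36.922 + 1000) × 0.996924 − 1000 = 960.115 − 1000 = -39.88‰

-39.9‰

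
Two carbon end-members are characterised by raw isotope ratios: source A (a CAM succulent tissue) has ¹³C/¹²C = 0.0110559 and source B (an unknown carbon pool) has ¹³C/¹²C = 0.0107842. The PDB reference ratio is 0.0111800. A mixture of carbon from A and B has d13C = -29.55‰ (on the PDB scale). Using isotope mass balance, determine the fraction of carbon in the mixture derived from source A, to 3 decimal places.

δ_A = (0.0110559/0.0111800 − 1)×1000 = (0.988900 − 1)×1000 = -11.100‰
δ_B = (0.0107842/0.0111800 − 1)×1000 = (0.964597 − 1)×1000 = -35.403‰
f_A = (δ_mix − δ_B)/(δ_A − δ_B) = (-29.55 − (-35.403))/(-11.100 − (-35.403))
f_A = 5.853 / 24.302 = 0.2408

0.241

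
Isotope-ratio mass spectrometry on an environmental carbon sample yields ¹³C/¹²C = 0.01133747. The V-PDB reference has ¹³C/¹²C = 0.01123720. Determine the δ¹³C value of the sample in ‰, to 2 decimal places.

δ¹³C = (R_sample / R_standard − 1) × 1000
R_sample / R_standard = 0.01133747 / 0.01123720 = 1.008923
δ¹³C = (1.008923 − 1) × 1000 = 8.923‰

8.92‰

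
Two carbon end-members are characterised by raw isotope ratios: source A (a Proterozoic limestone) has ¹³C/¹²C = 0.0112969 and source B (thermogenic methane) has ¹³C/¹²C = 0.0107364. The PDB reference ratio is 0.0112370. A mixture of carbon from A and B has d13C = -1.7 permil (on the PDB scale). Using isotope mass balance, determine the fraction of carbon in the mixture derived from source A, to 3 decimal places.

0.859

δ_A = (0.0112969/0.0112370 − 1)×1000 = (1.005331 − 1)×1000 = 5.331 permil
δ_B = (0.0107364/0.0112370 − 1)×1000 = (0.955451 − 1)×1000 = -44.549 permil
f_A = (δ_mix − δ_B)/(δ_A − δ_B) = (-1.7 − (-44.549))/(5.331 − (-44.549))
f_A = 42.849 / 49.880 = 0.8590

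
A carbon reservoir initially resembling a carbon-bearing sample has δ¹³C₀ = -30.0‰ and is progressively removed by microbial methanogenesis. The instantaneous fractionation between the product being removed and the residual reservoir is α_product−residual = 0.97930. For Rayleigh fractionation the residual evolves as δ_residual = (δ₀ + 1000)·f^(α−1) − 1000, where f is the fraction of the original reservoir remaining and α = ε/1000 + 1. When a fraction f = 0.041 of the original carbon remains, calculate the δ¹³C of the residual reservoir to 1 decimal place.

36.3‰

Rayleigh residual: δ_res = (δ₀ + 1000)·f^(α−1) − 1000
α − 1 = -0.02070
f^(α−1) = 0.041^(-0.02070) = 1.068354
δ_res = (-30.0 + 1000) × 1.068354 − 1000 = 1036.304 − 1000 = 36.30‰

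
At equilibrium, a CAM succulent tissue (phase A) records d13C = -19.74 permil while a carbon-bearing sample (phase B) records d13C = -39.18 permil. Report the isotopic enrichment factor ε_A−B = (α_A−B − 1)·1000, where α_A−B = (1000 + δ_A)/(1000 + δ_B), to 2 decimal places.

20.23 permil

α_A−B = (1000 + -19.74) / (1000 + -39.18) = 980.26 / 960.82 = 1.020233
ε_A−B = (1.020233 − 1) × 1000 = 20.233 permil
(The approximation ε ≈ δ_A − δ_B would give 19.44 permil.)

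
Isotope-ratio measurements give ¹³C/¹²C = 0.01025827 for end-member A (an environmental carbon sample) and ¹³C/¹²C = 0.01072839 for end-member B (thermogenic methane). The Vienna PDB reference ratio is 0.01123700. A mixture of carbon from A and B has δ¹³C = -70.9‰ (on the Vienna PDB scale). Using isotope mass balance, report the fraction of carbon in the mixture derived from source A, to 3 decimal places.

0.613

δ_A = (0.01025827/0.01123700 − 1)×1000 = (0.912901 − 1)×1000 = -87.099‰
δ_B = (0.01072839/0.01123700 − 1)×1000 = (0.954738 − 1)×1000 = -45.262‰
f_A = (δ_mix − δ_B)/(δ_A − δ_B) = (-70.9 − (-45.262))/(-87.099 − (-45.262))
f_A = -25.638 / -41.837 = 0.6128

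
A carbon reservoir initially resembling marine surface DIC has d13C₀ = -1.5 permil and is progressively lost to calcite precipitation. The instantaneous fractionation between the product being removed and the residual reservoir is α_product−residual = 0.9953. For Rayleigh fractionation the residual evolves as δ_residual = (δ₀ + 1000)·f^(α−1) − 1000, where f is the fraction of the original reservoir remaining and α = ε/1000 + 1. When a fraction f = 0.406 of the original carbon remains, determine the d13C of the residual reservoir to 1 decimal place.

2.7 permil

Rayleigh residual: δ_res = (δ₀ + 1000)·f^(α−1) − 1000
α − 1 = -0.00470
f^(α−1) = 0.406^(-0.00470) = 1.004246
δ_res = (-1.5 + 1000) × 1.004246 − 1000 = 1002.739 − 1000 = 2.74 permil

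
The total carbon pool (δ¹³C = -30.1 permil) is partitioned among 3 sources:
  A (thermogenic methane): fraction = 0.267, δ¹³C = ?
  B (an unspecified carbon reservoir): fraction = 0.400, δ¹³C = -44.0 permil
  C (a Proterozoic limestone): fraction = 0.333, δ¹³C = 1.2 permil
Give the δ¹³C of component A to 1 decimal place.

Isotope mass balance: δ_bulk = Σ fᵢ·δᵢ.
-30.1 = 0.267×δ_A + 0.400×(-44.0) + 0.333×(1.2)
0.267·δ_A = -30.1 − (-17.200) = -12.900
δ_A = -12.900 / 0.267 = -48.31 permil

-48.3 permil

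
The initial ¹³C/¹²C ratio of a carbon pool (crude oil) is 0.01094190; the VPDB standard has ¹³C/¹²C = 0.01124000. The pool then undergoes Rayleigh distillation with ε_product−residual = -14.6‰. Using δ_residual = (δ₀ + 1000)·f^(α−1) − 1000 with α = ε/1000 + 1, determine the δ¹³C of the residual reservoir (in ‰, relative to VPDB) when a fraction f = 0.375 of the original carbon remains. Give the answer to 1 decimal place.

-12.5‰

δ₀ = (0.01094190/0.01124000 − 1)×1000 = (0.973479 − 1)×1000 = -26.521‰
α − 1 = ε/1000 = -0.0146
f^(α−1) = 0.375^(-0.0146) = 1.014423
δ_res = (-26.521 + 1000) × 1.014423 − 1000 = 987.519 − 1000 = -12.48‰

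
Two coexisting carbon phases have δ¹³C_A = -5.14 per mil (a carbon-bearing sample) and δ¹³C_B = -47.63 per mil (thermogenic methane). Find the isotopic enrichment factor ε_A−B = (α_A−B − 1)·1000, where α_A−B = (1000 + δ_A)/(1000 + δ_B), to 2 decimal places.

α_A−B = (1000 + -5.14) / (1000 + -47.63) = 994.86 / 952.37 = 1.044615
ε_A−B = (1.044615 − 1) × 1000 = 44.615 per mil
(The approximation ε ≈ δ_A − δ_B would give 42.49 per mil.)

44.62 per mil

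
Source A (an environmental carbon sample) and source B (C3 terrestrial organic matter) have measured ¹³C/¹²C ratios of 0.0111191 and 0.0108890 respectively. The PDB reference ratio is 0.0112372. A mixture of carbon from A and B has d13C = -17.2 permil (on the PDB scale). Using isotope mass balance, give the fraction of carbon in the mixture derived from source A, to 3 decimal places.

0.673

δ_A = (0.0111191/0.0112372 − 1)×1000 = (0.989490 − 1)×1000 = -10.510 permil
δ_B = (0.0108890/0.0112372 − 1)×1000 = (0.969014 − 1)×1000 = -30.986 permil
f_A = (δ_mix − δ_B)/(δ_A − δ_B) = (-17.2 − (-30.986))/(-10.510 − (-30.986))
f_A = 13.786 / 20.477 = 0.6733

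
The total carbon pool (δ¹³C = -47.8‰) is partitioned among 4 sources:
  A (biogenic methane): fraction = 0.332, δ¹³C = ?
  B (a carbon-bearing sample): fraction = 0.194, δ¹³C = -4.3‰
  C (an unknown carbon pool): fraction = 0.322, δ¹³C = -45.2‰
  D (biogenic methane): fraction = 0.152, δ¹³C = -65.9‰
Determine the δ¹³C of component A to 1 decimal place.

-67.5‰

Isotope mass balance: δ_bulk = Σ fᵢ·δᵢ.
-47.8 = 0.332×δ_A + 0.194×(-4.3) + 0.322×(-45.2) + 0.152×(-65.9)
0.332·δ_A = -47.8 − (-25.405) = -22.395
δ_A = -22.395 / 0.332 = -67.45‰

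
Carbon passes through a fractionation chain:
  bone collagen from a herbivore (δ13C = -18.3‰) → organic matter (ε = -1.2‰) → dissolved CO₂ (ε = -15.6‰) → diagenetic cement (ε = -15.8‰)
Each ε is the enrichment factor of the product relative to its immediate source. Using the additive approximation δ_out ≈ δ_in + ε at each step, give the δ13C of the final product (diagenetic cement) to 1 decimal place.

-50.9‰

step 1: δ ≈ -18.3 + (-1.2) = -19.5‰
step 2: δ ≈ -19.5 + (-15.6) = -35.1‰
step 3: δ ≈ -35.1 + (-15.8) = -50.9‰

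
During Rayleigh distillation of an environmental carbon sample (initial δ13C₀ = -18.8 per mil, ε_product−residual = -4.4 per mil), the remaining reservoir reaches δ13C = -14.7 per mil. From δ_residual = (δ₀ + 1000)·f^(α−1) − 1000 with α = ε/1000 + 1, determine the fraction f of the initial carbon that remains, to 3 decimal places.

0.388

α − 1 = ε/1000 = -0.0044
(δ_res + 1000)/(δ₀ + 1000) = (-14.7 + 1000)/(-18.8 + 1000) = 985.3/981.2 = 1.004179
f = 1.004179^(1/-0.0044) = exp(ln(1.004179)/-0.0044) = exp(0.00417/-0.0044)
f = exp(-0.9477) = 0.3876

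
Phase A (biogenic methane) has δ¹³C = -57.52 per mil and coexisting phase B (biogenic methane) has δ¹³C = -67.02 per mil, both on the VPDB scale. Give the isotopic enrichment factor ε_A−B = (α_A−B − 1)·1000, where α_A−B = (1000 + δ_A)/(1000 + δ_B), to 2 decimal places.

α_A−B = (1000 + -57.52) / (1000 + -67.02) = 942.48 / 932.98 = 1.010182
ε_A−B = (1.010182 − 1) × 1000 = 10.182 per mil
(The approximation ε ≈ δ_A − δ_B would give 9.50 per mil.)

10.18 per mil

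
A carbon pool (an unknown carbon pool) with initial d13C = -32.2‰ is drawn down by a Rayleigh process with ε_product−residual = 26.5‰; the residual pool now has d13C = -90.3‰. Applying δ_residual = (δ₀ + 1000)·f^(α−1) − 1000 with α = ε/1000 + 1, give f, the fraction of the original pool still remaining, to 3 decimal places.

α − 1 = ε/1000 = 0.0265
(δ_res + 1000)/(δ₀ + 1000) = (-90.3 + 1000)/(-32.2 + 1000) = 909.7/967.8 = 0.939967
f = 0.939967^(1/0.0265) = exp(ln(0.939967)/0.0265) = exp(-0.06191/0.0265)
f = exp(-2.3362) = 0.0967

0.097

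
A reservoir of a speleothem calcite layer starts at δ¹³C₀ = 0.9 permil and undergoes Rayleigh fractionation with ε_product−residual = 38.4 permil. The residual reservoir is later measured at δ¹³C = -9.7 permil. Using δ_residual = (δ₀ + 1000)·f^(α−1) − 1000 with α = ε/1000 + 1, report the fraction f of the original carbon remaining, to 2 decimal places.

α − 1 = ε/1000 = 0.0384
(δ_res + 1000)/(δ₀ + 1000) = (-9.7 + 1000)/(0.9 + 1000) = 990.3/1000.9 = 0.989410
f = 0.989410^(1/0.0384) = exp(ln(0.989410)/0.0384) = exp(-0.01065/0.0384)
f = exp(-0.2773) = 0.7579

0.76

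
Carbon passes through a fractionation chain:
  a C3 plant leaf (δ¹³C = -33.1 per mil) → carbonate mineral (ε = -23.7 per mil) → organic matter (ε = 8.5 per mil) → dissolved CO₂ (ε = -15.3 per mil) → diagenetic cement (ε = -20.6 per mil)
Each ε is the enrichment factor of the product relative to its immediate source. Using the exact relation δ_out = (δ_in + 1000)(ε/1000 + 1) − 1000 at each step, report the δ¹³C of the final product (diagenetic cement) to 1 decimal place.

step 1: δ = (-33.10 + 1000)·(-23.7/1000 + 1) − 1000 = -56.02 per mil
step 2: δ = (-56.02 + 1000)·(8.5/1000 + 1) − 1000 = -47.99 per mil
step 3: δ = (-47.99 + 1000)·(-15.3/1000 + 1) − 1000 = -62.56 per mil
step 4: δ = (-62.56 + 1000)·(-20.6/1000 + 1) − 1000 = -81.87 per mil

-81.9 per mil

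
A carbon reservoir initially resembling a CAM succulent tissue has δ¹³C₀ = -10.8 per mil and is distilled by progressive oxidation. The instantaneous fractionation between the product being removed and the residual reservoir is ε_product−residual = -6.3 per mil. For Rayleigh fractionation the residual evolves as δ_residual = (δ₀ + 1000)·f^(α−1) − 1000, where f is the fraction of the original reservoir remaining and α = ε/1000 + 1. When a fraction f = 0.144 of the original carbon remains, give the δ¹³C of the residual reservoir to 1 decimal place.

Rayleigh residual: δ_res = (δ₀ + 1000)·f^(α−1) − 1000
α = ε/1000 + 1 = 0.99370, so α − 1 = -0.00630
f^(α−1) = 0.144^(-0.00630) = 1.012284
δ_res = (-10.8 + 1000) × 1.012284 − 1000 = 1001.351 − 1000 = 1.35 per mil

1.4 per mil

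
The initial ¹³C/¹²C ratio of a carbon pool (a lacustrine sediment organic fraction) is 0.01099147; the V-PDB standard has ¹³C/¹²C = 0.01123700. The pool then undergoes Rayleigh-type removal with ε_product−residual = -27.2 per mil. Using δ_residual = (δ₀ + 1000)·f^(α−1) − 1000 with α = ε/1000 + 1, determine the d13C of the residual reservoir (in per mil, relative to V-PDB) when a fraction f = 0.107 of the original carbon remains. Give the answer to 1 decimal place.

39.5 per mil

δ₀ = (0.01099147/0.01123700 − 1)×1000 = (0.978150 − 1)×1000 = -21.850 per mil
α − 1 = ε/1000 = -0.0272
f^(α−1) = 0.107^(-0.0272) = 1.062676
δ_res = (-21.850 + 1000) × 1.062676 − 1000 = 1039.456 − 1000 = 39.46 per mil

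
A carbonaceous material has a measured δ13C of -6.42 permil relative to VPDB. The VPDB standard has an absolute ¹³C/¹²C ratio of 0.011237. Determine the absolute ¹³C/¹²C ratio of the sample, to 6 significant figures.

0.0111649

R_sample = R_standard × (δ13C/1000 + 1)
R_sample = 0.011237 × (-6.42/1000 + 1) = 0.011237 × 0.993580
R_sample = 0.0111649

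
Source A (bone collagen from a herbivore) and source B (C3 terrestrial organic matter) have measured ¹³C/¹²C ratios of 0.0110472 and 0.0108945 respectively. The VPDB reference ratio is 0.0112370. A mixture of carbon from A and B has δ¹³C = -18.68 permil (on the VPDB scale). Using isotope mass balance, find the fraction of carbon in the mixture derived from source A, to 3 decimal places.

0.868

δ_A = (0.0110472/0.0112370 − 1)×1000 = (0.983109 − 1)×1000 = -16.891 permil
δ_B = (0.0108945/0.0112370 − 1)×1000 = (0.969520 − 1)×1000 = -30.480 permil
f_A = (δ_mix − δ_B)/(δ_A − δ_B) = (-18.68 − (-30.480))/(-16.891 − (-30.480))
f_A = 11.800 / 13.589 = 0.8683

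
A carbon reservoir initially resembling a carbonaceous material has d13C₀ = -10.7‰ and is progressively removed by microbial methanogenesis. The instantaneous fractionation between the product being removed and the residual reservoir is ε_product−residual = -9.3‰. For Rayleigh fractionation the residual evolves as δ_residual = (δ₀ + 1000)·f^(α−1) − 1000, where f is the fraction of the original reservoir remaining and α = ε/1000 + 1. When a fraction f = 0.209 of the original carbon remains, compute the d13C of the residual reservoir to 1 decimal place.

Rayleigh residual: δ_res = (δ₀ + 1000)·f^(α−1) − 1000
α = ε/1000 + 1 = 0.99070, so α − 1 = -0.00930
f^(α−1) = 0.209^(-0.00930) = 1.014665
δ_res = (-10.7 + 1000) × 1.014665 − 1000 = 1003.808 − 1000 = 3.81‰

3.8‰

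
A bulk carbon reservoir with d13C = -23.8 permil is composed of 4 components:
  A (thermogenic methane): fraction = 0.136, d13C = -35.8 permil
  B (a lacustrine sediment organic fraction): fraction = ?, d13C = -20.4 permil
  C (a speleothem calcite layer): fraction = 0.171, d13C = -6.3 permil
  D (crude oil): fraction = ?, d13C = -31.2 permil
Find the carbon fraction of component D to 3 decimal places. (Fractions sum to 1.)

0.344

Let f_D and f_B be the unknown fractions; fractions sum to 1 so f_D + f_B = 0.693.
Mass balance: Σ fᵢ·δᵢ = δ_bulk ⇒ f_D·(-31.2) + f_B·(-20.4) = -23.8 − (-5.946) = -17.854
Substitute f_B = 0.693 − f_D:
f_D·(-31.2 − -20.4) = -17.854 − 0.693×(-20.4) = -3.717
f_D = -3.717 / -10.8 = 0.3441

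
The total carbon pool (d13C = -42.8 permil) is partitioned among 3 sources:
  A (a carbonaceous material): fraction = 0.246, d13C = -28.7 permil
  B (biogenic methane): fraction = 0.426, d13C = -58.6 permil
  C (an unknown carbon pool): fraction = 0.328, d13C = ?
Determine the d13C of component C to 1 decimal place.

Isotope mass balance: δ_bulk = Σ fᵢ·δᵢ.
-42.8 = 0.246×(-28.7) + 0.426×(-58.6) + 0.328×δ_C
0.328·δ_C = -42.8 − (-32.024) = -10.776
δ_C = -10.776 / 0.328 = -32.85 permil

-32.9 permil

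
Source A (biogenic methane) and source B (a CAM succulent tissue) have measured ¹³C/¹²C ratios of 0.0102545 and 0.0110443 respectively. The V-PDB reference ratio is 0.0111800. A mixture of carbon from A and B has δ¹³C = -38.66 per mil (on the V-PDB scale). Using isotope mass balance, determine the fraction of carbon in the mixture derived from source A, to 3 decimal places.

δ_A = (0.0102545/0.0111800 − 1)×1000 = (0.917218 − 1)×1000 = -82.782 per mil
δ_B = (0.0110443/0.0111800 − 1)×1000 = (0.987862 − 1)×1000 = -12.138 per mil
f_A = (δ_mix − δ_B)/(δ_A − δ_B) = (-38.66 − (-12.138))/(-82.782 − (-12.138))
f_A = -26.522 / -70.644 = 0.3754

0.375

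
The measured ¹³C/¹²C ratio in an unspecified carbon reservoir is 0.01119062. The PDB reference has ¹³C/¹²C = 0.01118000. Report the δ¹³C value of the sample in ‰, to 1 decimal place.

δ¹³C = (R_sample / R_standard − 1) × 1000
R_sample / R_standard = 0.01119062 / 0.01118000 = 1.000950
δ¹³C = (1.000950 − 1) × 1000 = 0.95‰

0.9‰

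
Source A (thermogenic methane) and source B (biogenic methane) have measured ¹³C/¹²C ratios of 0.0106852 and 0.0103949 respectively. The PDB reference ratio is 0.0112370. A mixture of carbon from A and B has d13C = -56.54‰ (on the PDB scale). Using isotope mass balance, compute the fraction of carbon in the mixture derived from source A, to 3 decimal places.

δ_A = (0.0106852/0.0112370 − 1)×1000 = (0.950894 − 1)×1000 = -49.106‰
δ_B = (0.0103949/0.0112370 − 1)×1000 = (0.925060 − 1)×1000 = -74.940‰
f_A = (δ_mix − δ_B)/(δ_A − δ_B) = (-56.54 − (-74.940))/(-49.106 − (-74.940))
f_A = 18.400 / 25.834 = 0.7122

0.712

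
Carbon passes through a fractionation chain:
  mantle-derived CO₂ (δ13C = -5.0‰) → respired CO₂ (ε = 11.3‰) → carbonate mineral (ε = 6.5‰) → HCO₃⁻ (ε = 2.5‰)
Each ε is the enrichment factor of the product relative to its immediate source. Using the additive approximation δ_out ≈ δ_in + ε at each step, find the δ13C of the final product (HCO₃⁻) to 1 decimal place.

15.3‰

step 1: δ ≈ -5.0 + (11.3) = 6.3‰
step 2: δ ≈ 6.3 + (6.5) = 12.8‰
step 3: δ ≈ 12.8 + (2.5) = 15.3‰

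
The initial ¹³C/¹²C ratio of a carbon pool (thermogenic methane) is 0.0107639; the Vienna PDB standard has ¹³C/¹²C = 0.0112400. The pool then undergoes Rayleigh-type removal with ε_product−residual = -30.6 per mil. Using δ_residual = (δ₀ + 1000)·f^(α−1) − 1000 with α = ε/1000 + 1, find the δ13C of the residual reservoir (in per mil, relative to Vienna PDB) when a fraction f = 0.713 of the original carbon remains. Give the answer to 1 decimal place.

-32.4 per mil

δ₀ = (0.0107639/0.0112400 − 1)×1000 = (0.957642 − 1)×1000 = -42.358 per mil
α − 1 = ε/1000 = -0.0306
f^(α−1) = 0.713^(-0.0306) = 1.010405
δ_res = (-42.358 + 1000) × 1.010405 − 1000 = 967.607 − 1000 = -32.39 per mil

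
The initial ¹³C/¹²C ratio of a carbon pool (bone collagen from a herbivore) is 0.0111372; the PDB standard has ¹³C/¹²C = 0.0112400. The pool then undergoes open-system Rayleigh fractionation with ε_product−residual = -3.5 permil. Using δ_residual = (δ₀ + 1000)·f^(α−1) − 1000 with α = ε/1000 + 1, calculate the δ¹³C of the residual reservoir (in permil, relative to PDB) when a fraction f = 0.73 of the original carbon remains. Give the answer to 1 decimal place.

δ₀ = (0.0111372/0.0112400 − 1)×1000 = (0.990854 − 1)×1000 = -9.146 permil
α − 1 = ε/1000 = -0.0035
f^(α−1) = 0.73^(-0.0035) = 1.001102
δ_res = (-9.146 + 1000) × 1.001102 − 1000 = 991.946 − 1000 = -8.05 permil

-8.1 permil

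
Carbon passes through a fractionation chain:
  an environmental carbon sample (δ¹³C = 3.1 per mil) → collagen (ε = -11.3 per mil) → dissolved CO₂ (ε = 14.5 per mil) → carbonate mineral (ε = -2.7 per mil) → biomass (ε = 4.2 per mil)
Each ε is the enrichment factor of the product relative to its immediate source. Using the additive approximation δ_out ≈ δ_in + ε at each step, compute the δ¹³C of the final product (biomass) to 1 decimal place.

step 1: δ ≈ 3.1 + (-11.3) = -8.2 per mil
step 2: δ ≈ -8.2 + (14.5) = 6.3 per mil
step 3: δ ≈ 6.3 + (-2.7) = 3.6 per mil
step 4: δ ≈ 3.6 + (4.2) = 7.8 per mil

7.8 per mil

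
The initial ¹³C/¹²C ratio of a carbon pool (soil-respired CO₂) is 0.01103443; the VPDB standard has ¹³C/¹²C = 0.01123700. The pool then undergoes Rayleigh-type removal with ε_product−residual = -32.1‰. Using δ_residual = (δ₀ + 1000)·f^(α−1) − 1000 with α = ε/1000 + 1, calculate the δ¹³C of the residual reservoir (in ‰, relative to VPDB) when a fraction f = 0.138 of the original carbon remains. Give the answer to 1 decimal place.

46.4‰

δ₀ = (0.01103443/0.01123700 − 1)×1000 = (0.981973 − 1)×1000 = -18.027‰
α − 1 = ε/1000 = -0.0321
f^(α−1) = 0.138^(-0.0321) = 1.065638
δ_res = (-18.027 + 1000) × 1.065638 − 1000 = 1046.428 − 1000 = 46.43‰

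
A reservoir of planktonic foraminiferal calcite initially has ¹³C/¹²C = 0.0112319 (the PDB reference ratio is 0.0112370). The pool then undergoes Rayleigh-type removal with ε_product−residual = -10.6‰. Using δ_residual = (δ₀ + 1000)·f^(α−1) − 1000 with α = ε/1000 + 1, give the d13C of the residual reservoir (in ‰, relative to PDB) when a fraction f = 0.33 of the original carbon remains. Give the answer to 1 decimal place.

δ₀ = (0.0112319/0.0112370 − 1)×1000 = (0.999546 − 1)×1000 = -0.454‰
α − 1 = ε/1000 = -0.0106
f^(α−1) = 0.33^(-0.0106) = 1.011821
δ_res = (-0.454 + 1000) × 1.011821 − 1000 = 1011.362 − 1000 = 11.36‰

11.4‰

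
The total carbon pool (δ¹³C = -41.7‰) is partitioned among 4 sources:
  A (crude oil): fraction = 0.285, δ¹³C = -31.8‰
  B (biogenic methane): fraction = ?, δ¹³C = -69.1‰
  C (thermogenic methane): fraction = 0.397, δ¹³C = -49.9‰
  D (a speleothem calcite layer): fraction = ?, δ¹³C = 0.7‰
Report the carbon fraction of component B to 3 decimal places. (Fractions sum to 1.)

0.187

Let f_B and f_D be the unknown fractions; fractions sum to 1 so f_B + f_D = 0.318.
Mass balance: Σ fᵢ·δᵢ = δ_bulk ⇒ f_B·(-69.1) + f_D·(0.7) = -41.7 − (-28.873) = -12.827
Substitute f_D = 0.318 − f_B:
f_B·(-69.1 − 0.7) = -12.827 − 0.318×(0.7) = -13.049
f_B = -13.049 / -69.8 = 0.1870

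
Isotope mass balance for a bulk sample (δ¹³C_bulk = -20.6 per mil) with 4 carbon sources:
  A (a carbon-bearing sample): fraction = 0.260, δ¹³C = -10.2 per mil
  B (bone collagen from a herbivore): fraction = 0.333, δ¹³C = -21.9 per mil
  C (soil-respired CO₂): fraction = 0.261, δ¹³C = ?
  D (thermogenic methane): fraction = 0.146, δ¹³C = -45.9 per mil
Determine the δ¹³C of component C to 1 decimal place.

-15.1 per mil

Isotope mass balance: δ_bulk = Σ fᵢ·δᵢ.
-20.6 = 0.260×(-10.2) + 0.333×(-21.9) + 0.261×δ_C + 0.146×(-45.9)
0.261·δ_C = -20.6 − (-16.646) = -3.954
δ_C = -3.954 / 0.261 = -15.15 per mil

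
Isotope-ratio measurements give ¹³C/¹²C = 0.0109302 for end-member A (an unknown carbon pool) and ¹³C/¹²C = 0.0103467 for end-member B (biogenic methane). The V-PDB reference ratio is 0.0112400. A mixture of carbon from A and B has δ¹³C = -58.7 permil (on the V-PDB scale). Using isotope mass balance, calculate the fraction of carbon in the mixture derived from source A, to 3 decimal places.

0.400

δ_A = (0.0109302/0.0112400 − 1)×1000 = (0.972438 − 1)×1000 = -27.562 permil
δ_B = (0.0103467/0.0112400 − 1)×1000 = (0.920525 − 1)×1000 = -79.475 permil
f_A = (δ_mix − δ_B)/(δ_A − δ_B) = (-58.7 − (-79.475))/(-27.562 − (-79.475))
f_A = 20.775 / 51.913 = 0.4002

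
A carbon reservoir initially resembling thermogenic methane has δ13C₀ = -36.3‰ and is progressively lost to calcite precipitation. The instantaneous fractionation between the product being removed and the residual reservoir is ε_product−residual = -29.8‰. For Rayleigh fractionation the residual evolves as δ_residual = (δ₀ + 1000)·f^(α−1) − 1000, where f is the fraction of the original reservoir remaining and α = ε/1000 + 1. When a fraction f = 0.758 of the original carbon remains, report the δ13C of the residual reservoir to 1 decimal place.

-28.3‰

Rayleigh residual: δ_res = (δ₀ + 1000)·f^(α−1) − 1000
α = ε/1000 + 1 = 0.97020, so α − 1 = -0.02980
f^(α−1) = 0.758^(-0.02980) = 1.008291
δ_res = (-36.3 + 1000) × 1.008291 − 1000 = 971.690 − 1000 = -28.31‰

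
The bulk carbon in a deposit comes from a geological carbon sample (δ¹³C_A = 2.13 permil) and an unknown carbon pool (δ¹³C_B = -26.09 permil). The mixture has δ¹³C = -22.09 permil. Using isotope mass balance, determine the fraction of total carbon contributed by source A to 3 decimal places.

δ_mix = f_A·δ_A + (1 − f_A)·δ_B  ⇒  f_A = (δ_mix − δ_B)/(δ_A − δ_B)
f_A = (-22.09 − (-26.09)) / (2.13 − (-26.09))
f_A = 4.00 / 28.22 = 0.1417

0.142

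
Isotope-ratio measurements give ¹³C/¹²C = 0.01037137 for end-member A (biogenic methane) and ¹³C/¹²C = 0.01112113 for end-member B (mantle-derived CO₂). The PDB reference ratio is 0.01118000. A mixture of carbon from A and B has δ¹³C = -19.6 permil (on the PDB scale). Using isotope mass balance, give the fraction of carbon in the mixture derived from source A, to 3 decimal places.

0.214

δ_A = (0.01037137/0.01118000 − 1)×1000 = (0.927672 − 1)×1000 = -72.328 permil
δ_B = (0.01112113/0.01118000 − 1)×1000 = (0.994734 − 1)×1000 = -5.266 permil
f_A = (δ_mix − δ_B)/(δ_A − δ_B) = (-19.6 − (-5.266))/(-72.328 − (-5.266))
f_A = -14.334 / -67.063 = 0.2137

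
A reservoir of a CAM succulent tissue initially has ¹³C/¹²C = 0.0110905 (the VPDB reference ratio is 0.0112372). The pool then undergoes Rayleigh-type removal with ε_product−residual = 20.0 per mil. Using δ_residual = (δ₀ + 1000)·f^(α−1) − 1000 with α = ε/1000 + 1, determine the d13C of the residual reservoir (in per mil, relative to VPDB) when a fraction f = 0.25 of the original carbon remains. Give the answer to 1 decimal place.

-40.0 per mil

δ₀ = (0.0110905/0.0112372 − 1)×1000 = (0.986945 − 1)×1000 = -13.055 per mil
α − 1 = ε/1000 = 0.0200
f^(α−1) = 0.25^(0.0200) = 0.972655
δ_res = (-13.055 + 1000) × 0.972655 − 1000 = 959.957 − 1000 = -40.04 per mil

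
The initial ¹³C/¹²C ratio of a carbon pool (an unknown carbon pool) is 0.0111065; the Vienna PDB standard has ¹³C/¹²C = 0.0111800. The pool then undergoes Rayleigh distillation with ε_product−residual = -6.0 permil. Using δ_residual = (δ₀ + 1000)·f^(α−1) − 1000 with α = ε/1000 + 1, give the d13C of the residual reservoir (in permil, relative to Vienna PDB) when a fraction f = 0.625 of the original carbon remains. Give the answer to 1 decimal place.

δ₀ = (0.0111065/0.0111800 − 1)×1000 = (0.993426 − 1)×1000 = -6.574 permil
α − 1 = ε/1000 = -0.0060
f^(α−1) = 0.625^(-0.0060) = 1.002824
δ_res = (-6.574 + 1000) × 1.002824 − 1000 = 996.231 − 1000 = -3.77 permil

-3.8 permil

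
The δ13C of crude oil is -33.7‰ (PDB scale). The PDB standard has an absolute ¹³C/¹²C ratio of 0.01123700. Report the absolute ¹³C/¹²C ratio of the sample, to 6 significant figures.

R_sample = R_standard × (δ13C/1000 + 1)
R_sample = 0.01123700 × (-33.7/1000 + 1) = 0.01123700 × 0.966300
R_sample = 0.0108583

0.0108583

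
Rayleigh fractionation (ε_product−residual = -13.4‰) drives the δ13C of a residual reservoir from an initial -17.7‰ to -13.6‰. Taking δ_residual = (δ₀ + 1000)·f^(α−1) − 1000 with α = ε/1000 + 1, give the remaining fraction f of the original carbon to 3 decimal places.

α − 1 = ε/1000 = -0.0134
(δ_res + 1000)/(δ₀ + 1000) = (-13.6 + 1000)/(-17.7 + 1000) = 986.4/982.3 = 1.004174
f = 1.004174^(1/-0.0134) = exp(ln(1.004174)/-0.0134) = exp(0.00417/-0.0134)
f = exp(-0.3108) = 0.7328

0.733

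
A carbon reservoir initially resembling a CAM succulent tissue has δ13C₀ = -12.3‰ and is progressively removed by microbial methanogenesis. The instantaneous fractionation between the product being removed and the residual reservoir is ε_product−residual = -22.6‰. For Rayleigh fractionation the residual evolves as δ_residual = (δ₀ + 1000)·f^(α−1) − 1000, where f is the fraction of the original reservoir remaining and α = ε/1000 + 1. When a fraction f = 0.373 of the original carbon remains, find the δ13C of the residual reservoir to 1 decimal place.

10.0‰

Rayleigh residual: δ_res = (δ₀ + 1000)·f^(α−1) − 1000
α = ε/1000 + 1 = 0.97740, so α − 1 = -0.02260
f^(α−1) = 0.373^(-0.02260) = 1.022538
δ_res = (-12.3 + 1000) × 1.022538 − 1000 = 1009.961 − 1000 = 9.96‰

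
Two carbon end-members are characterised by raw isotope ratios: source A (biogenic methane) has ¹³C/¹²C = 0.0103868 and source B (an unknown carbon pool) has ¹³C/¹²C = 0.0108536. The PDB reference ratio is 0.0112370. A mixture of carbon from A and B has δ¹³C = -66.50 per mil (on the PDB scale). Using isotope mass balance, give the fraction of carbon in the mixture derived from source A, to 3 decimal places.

0.779

δ_A = (0.0103868/0.0112370 − 1)×1000 = (0.924339 − 1)×1000 = -75.661 per mil
δ_B = (0.0108536/0.0112370 − 1)×1000 = (0.965881 − 1)×1000 = -34.119 per mil
f_A = (δ_mix − δ_B)/(δ_A − δ_B) = (-66.50 − (-34.119))/(-75.661 − (-34.119))
f_A = -32.381 / -41.541 = 0.7795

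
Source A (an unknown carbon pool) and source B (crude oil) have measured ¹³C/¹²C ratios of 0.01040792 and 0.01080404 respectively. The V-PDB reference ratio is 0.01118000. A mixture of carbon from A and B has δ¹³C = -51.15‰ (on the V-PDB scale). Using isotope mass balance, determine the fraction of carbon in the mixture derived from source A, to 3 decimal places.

0.495

δ_A = (0.01040792/0.01118000 − 1)×1000 = (0.930941 − 1)×1000 = -69.059‰
δ_B = (0.01080404/0.01118000 − 1)×1000 = (0.966372 − 1)×1000 = -33.628‰
f_A = (δ_mix − δ_B)/(δ_A − δ_B) = (-51.15 − (-33.628))/(-69.059 − (-33.628))
f_A = -17.522 / -35.431 = 0.4945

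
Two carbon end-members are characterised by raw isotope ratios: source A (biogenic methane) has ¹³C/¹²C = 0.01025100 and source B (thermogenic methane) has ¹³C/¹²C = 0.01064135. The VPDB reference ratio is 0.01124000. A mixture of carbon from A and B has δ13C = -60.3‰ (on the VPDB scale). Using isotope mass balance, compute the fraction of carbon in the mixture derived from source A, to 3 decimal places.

δ_A = (0.01025100/0.01124000 − 1)×1000 = (0.912011 − 1)×1000 = -87.989‰
δ_B = (0.01064135/0.01124000 − 1)×1000 = (0.946739 − 1)×1000 = -53.261‰
f_A = (δ_mix − δ_B)/(δ_A − δ_B) = (-60.3 − (-53.261))/(-87.989 − (-53.261))
f_A = -7.039 / -34.729 = 0.2027

0.203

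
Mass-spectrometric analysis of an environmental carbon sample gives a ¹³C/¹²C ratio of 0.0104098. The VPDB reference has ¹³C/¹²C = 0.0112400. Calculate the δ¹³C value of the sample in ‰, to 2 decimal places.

δ¹³C = (R_sample / R_standard − 1) × 1000
R_sample / R_standard = 0.0104098 / 0.0112400 = 0.926139
δ¹³C = (0.926139 − 1) × 1000 = -73.861‰

-73.86‰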